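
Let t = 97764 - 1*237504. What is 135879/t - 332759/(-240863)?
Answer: 655786623/1602771220 ≈ 0.40916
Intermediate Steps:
t = -139740 (t = 97764 - 237504 = -139740)
135879/t - 332759/(-240863) = 135879/(-139740) - 332759/(-240863) = 135879*(-1/139740) - 332759*(-1/240863) = -45293/46580 + 47537/34409 = 655786623/1602771220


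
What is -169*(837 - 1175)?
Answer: 57122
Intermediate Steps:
-169*(837 - 1175) = -169*(-338) = 57122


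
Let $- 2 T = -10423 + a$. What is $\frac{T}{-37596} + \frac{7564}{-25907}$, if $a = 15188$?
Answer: $- \frac{445305433}{1947999144} \approx -0.2286$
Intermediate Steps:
$T = - \frac{4765}{2}$ ($T = - \frac{-10423 + 15188}{2} = \left(- \frac{1}{2}\right) 4765 = - \frac{4765}{2} \approx -2382.5$)
$\frac{T}{-37596} + \frac{7564}{-25907} = - \frac{4765}{2 \left(-37596\right)} + \frac{7564}{-25907} = \left(- \frac{4765}{2}\right) \left(- \frac{1}{37596}\right) + 7564 \left(- \frac{1}{25907}\right) = \frac{4765}{75192} - \frac{7564}{25907} = - \frac{445305433}{1947999144}$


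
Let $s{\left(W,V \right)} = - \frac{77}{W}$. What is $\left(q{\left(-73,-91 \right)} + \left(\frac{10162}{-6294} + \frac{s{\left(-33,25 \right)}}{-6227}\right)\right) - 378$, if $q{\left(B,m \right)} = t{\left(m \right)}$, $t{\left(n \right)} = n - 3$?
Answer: $- \frac{3093710966}{6532123} \approx -473.61$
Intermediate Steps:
$t{\left(n \right)} = -3 + n$ ($t{\left(n \right)} = n - 3 = -3 + n$)
$q{\left(B,m \right)} = -3 + m$
$\left(q{\left(-73,-91 \right)} + \left(\frac{10162}{-6294} + \frac{s{\left(-33,25 \right)}}{-6227}\right)\right) - 378 = \left(\left(-3 - 91\right) + \left(\frac{10162}{-6294} + \frac{\left(-77\right) \frac{1}{-33}}{-6227}\right)\right) - 378 = \left(-94 + \left(10162 \left(- \frac{1}{6294}\right) + \left(-77\right) \left(- \frac{1}{33}\right) \left(- \frac{1}{6227}\right)\right)\right) - 378 = \left(-94 + \left(- \frac{5081}{3147} + \frac{7}{3} \left(- \frac{1}{6227}\right)\right)\right) - 378 = \left(-94 - \frac{10548910}{6532123}\right) - 378 = - \frac{624568472}{6532123} - 378 = - \frac{3093710966}{6532123}$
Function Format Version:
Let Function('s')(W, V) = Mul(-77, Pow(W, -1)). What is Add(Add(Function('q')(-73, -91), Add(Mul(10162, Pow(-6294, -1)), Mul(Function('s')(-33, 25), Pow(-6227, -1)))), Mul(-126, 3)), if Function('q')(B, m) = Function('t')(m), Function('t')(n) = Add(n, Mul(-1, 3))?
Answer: Rational(-3093710966, 6532123) ≈ -473.61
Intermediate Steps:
Function('t')(n) = Add(-3, n) (Function('t')(n) = Add(n, -3) = Add(-3, n))
Function('q')(B, m) = Add(-3, m)
Add(Add(Function('q')(-73, -91), Add(Mul(10162, Pow(-6294, -1)), Mul(Function('s')(-33, 25), Pow(-6227, -1)))), Mul(-126, 3)) = Add(Add(Add(-3, -91), Add(Mul(10162, Pow(-6294, -1)), Mul(Mul(-77, Pow(-33, -1)), Pow(-6227, -1)))), Mul(-126, 3)) = Add(Add(-94, Add(Mul(10162, Rational(-1, 6294)), Mul(Mul(-77, Rational(-1, 33)), Rational(-1, 6227)))), -378) = Add(Add(-94, Add(Rational(-5081, 3147), Mul(Rational(7, 3), Rational(-1, 6227)))), -378) = Add(Add(-94, Add(Rational(-5081, 3147), Rational(-7, 18681))), -378) = Add(Add(-94, Rational(-10548910, 6532123)), -378) = Add(Rational(-624568472, 6532123), -378) = Rational(-3093710966, 6532123)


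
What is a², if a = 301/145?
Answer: 90601/21025 ≈ 4.3092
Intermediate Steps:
a = 301/145 (a = 301*(1/145) = 301/145 ≈ 2.0759)
a² = (301/145)² = 90601/21025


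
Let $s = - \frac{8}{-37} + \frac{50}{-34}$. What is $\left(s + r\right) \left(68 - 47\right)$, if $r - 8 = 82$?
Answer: $\frac{1172241}{629} \approx 1863.7$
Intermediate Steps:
$r = 90$ ($r = 8 + 82 = 90$)
$s = - \frac{789}{629}$ ($s = \left(-8\right) \left(- \frac{1}{37}\right) + 50 \left(- \frac{1}{34}\right) = \frac{8}{37} - \frac{25}{17} = - \frac{789}{629} \approx -1.2544$)
$\left(s + r\right) \left(68 - 47\right) = \left(- \frac{789}{629} + 90\right) \left(68 - 47\right) = \frac{55821}{629} \cdot 21 = \frac{1172241}{629}$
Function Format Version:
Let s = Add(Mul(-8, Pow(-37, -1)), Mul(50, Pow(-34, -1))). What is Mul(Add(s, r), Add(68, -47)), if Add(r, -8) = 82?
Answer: Rational(1172241, 629) ≈ 1863.7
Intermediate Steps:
r = 90 (r = Add(8, 82) = 90)
s = Rational(-789, 629) (s = Add(Mul(-8, Rational(-1, 37)), Mul(50, Rational(-1, 34))) = Add(Rational(8, 37), Rational(-25, 17)) = Rational(-789, 629) ≈ -1.2544)
Mul(Add(s, r), Add(68, -47)) = Mul(Add(Rational(-789, 629), 90), Add(68, -47)) = Mul(Rational(55821, 629), 21) = Rational(1172241, 629)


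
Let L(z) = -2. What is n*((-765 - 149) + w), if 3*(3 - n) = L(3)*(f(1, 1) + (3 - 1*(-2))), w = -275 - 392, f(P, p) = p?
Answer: -11067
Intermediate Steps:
w = -667
n = 7 (n = 3 - (-2)*(1 + (3 - 1*(-2)))/3 = 3 - (-2)*(1 + (3 + 2))/3 = 3 - (-2)*(1 + 5)/3 = 3 - (-2)*6/3 = 3 - ⅓*(-12) = 3 + 4 = 7)
n*((-765 - 149) + w) = 7*((-765 - 149) - 667) = 7*(-914 - 667) = 7*(-1581) = -11067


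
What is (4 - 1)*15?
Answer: 45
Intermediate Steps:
(4 - 1)*15 = 3*15 = 45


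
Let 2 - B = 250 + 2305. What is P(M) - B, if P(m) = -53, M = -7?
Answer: 2500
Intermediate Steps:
B = -2553 (B = 2 - (250 + 2305) = 2 - 1*2555 = 2 - 2555 = -2553)
P(M) - B = -53 - 1*(-2553) = -53 + 2553 = 2500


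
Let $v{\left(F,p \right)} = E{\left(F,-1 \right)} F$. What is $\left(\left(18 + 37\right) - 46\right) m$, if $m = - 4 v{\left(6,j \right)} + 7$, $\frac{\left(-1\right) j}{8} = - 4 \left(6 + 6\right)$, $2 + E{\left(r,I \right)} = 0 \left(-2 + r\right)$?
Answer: $495$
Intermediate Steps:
$E{\left(r,I \right)} = -2$ ($E{\left(r,I \right)} = -2 + 0 \left(-2 + r\right) = -2 + 0 = -2$)
$j = 384$ ($j = - 8 \left(- 4 \left(6 + 6\right)\right) = - 8 \left(\left(-4\right) 12\right) = \left(-8\right) \left(-48\right) = 384$)
$v{\left(F,p \right)} = - 2 F$
$m = 55$ ($m = - 4 \left(\left(-2\right) 6\right) + 7 = \left(-4\right) \left(-12\right) + 7 = 48 + 7 = 55$)
$\left(\left(18 + 37\right) - 46\right) m = \left(\left(18 + 37\right) - 46\right) 55 = \left(55 - 46\right) 55 = 9 \cdot 55 = 495$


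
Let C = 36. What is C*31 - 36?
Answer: 1080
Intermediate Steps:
C*31 - 36 = 36*31 - 36 = 1116 - 36 = 1080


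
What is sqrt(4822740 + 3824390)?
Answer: sqrt(8647130) ≈ 2940.6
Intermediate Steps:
sqrt(4822740 + 3824390) = sqrt(8647130)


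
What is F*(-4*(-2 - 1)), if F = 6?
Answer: 72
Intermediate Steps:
F*(-4*(-2 - 1)) = 6*(-4*(-2 - 1)) = 6*(-4*(-3)) = 6*12 = 72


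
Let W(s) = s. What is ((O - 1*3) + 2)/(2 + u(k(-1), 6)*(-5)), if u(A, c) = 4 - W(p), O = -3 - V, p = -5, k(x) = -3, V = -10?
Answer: -6/43 ≈ -0.13953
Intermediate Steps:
O = 7 (O = -3 - 1*(-10) = -3 + 10 = 7)
u(A, c) = 9 (u(A, c) = 4 - 1*(-5) = 4 + 5 = 9)
((O - 1*3) + 2)/(2 + u(k(-1), 6)*(-5)) = ((7 - 1*3) + 2)/(2 + 9*(-5)) = ((7 - 3) + 2)/(2 - 45) = (4 + 2)/(-43) = 6*(-1/43) = -6/43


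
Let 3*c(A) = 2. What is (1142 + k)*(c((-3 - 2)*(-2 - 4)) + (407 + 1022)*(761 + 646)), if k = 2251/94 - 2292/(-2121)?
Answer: 467817061367599/199374 ≈ 2.3464e+9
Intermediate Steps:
c(A) = ⅔ (c(A) = (⅓)*2 = ⅔)
k = 1663273/66458 (k = 2251*(1/94) - 2292*(-1/2121) = 2251/94 + 764/707 = 1663273/66458 ≈ 25.027)
(1142 + k)*(c((-3 - 2)*(-2 - 4)) + (407 + 1022)*(761 + 646)) = (1142 + 1663273/66458)*(⅔ + (407 + 1022)*(761 + 646)) = 77558309*(⅔ + 1429*1407)/66458 = 77558309*(⅔ + 2010603)/66458 = (77558309/66458)*(6031811/3) = 467817061367599/199374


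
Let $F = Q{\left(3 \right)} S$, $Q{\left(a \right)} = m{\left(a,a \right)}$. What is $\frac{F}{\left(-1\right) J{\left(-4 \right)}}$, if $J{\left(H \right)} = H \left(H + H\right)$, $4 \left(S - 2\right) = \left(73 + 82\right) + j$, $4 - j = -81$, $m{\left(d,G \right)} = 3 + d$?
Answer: $- \frac{93}{8} \approx -11.625$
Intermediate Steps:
$j = 85$ ($j = 4 - -81 = 4 + 81 = 85$)
$Q{\left(a \right)} = 3 + a$
$S = 62$ ($S = 2 + \frac{\left(73 + 82\right) + 85}{4} = 2 + \frac{155 + 85}{4} = 2 + \frac{1}{4} \cdot 240 = 2 + 60 = 62$)
$J{\left(H \right)} = 2 H^{2}$ ($J{\left(H \right)} = H 2 H = 2 H^{2}$)
$F = 372$ ($F = \left(3 + 3\right) 62 = 6 \cdot 62 = 372$)
$\frac{F}{\left(-1\right) J{\left(-4 \right)}} = \frac{372}{\left(-1\right) 2 \left(-4\right)^{2}} = \frac{372}{\left(-1\right) 2 \cdot 16} = \frac{372}{\left(-1\right) 32} = \frac{372}{-32} = 372 \left(- \frac{1}{32}\right) = - \frac{93}{8}$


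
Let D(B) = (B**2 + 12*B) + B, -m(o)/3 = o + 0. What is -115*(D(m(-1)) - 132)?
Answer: 9660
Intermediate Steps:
m(o) = -3*o (m(o) = -3*(o + 0) = -3*o)
D(B) = B**2 + 13*B
-115*(D(m(-1)) - 132) = -115*((-3*(-1))*(13 - 3*(-1)) - 132) = -115*(3*(13 + 3) - 132) = -115*(3*16 - 132) = -115*(48 - 132) = -115*(-84) = 9660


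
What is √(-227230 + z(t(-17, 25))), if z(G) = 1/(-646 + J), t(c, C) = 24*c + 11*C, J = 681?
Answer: I*√278356715/35 ≈ 476.69*I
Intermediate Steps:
t(c, C) = 11*C + 24*c
z(G) = 1/35 (z(G) = 1/(-646 + 681) = 1/35)
√(-227230 + z(t(-17, 25))) = √(-227230 + 1/35) = √(-7953049/35) = I*√278356715/35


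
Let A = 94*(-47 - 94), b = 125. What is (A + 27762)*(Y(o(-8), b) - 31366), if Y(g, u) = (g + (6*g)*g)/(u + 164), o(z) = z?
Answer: -131506286184/289 ≈ -4.5504e+8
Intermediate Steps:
A = -13254 (A = 94*(-141) = -13254)
Y(g, u) = (g + 6*g²)/(164 + u)
(A + 27762)*(Y(o(-8), b) - 31366) = (-13254 + 27762)*(-8*(1 + 6*(-8))/(164 + 125) - 31366) = 14508*(-8*(1 - 48)/289 - 31366) = 14508*(-8*1/289*(-47) - 31366) = 14508*(376/289 - 31366) = 14508*(-9064398/289) = -131506286184/289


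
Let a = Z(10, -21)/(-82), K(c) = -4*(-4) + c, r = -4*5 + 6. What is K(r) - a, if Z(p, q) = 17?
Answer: 181/82 ≈ 2.2073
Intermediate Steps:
r = -14 (r = -20 + 6 = -14)
K(c) = 16 + c
a = -17/82 (a = 17/(-82) = 17*(-1/82) = -17/82 ≈ -0.20732)
K(r) - a = (16 - 14) - 1*(-17/82) = 2 + 17/82 = 181/82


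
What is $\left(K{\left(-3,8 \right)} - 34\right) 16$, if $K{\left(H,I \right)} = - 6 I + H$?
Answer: $-1360$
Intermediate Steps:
$K{\left(H,I \right)} = H - 6 I$
$\left(K{\left(-3,8 \right)} - 34\right) 16 = \left(\left(-3 - 48\right) - 34\right) 16 = \left(-51 - 34\right) 16 = \left(-85\right) 16 = -1360$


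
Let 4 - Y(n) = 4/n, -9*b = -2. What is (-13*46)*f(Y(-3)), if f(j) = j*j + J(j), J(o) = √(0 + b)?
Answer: -153088/9 - 598*√2/3 ≈ -17292.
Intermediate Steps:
b = 2/9 (b = -⅑*(-2) = 2/9 ≈ 0.22222)
J(o) = √2/3 (J(o) = √(0 + 2/9) = √(2/9) = √2/3)
Y(n) = 4 - 4/n
f(j) = j² + √2/3 (f(j) = j*j + √2/3 = j² + √2/3)
(-13*46)*f(Y(-3)) = (-13*46)*((4 - 4/(-3))² + √2/3) = -598*((4 - 4*(-⅓))² + √2/3) = -598*((4 + 4/3)² + √2/3) = -598*((16/3)² + √2/3) = -598*(256/9 + √2/3) = -153088/9 - 598*√2/3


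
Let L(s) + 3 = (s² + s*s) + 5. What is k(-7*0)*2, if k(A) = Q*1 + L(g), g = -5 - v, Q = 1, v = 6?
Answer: 490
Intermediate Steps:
g = -11 (g = -5 - 1*6 = -5 - 6 = -11)
L(s) = 2 + 2*s² (L(s) = -3 + ((s² + s*s) + 5) = -3 + ((s² + s²) + 5) = -3 + (2*s² + 5) = -3 + (5 + 2*s²) = 2 + 2*s²)
k(A) = 245 (k(A) = 1*1 + (2 + 2*(-11)²) = 1 + (2 + 2*121) = 1 + (2 + 242) = 1 + 244 = 245)
k(-7*0)*2 = 245*2 = 490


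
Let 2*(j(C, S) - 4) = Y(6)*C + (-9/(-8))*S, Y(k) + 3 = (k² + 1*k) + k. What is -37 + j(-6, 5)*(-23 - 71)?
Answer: 96101/8 ≈ 12013.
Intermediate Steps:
Y(k) = -3 + k² + 2*k (Y(k) = -3 + ((k² + 1*k) + k) = -3 + ((k² + k) + k) = -3 + ((k + k²) + k) = -3 + (k² + 2*k) = -3 + k² + 2*k)
j(C, S) = 4 + 9*S/16 + 45*C/2 (j(C, S) = 4 + ((-3 + 6² + 2*6)*C + (-9/(-8))*S)/2 = 4 + ((-3 + 36 + 12)*C + (-9*(-⅛))*S)/2 = 4 + (45*C + 9*S/8)/2 = 4 + (9*S/16 + 45*C/2) = 4 + 9*S/16 + 45*C/2)
-37 + j(-6, 5)*(-23 - 71) = -37 + (4 + (9/16)*5 + (45/2)*(-6))*(-23 - 71) = -37 + (4 + 45/16 - 135)*(-94) = -37 - 2051/16*(-94) = -37 + 96397/8 = 96101/8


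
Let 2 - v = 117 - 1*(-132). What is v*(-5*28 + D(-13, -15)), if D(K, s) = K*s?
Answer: -13585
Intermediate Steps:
v = -247 (v = 2 - (117 - 1*(-132)) = 2 - (117 + 132) = 2 - 1*249 = 2 - 249 = -247)
v*(-5*28 + D(-13, -15)) = -247*(-5*28 - 13*(-15)) = -247*(-140 + 195) = -247*55 = -13585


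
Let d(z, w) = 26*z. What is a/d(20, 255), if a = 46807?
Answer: 46807/520 ≈ 90.013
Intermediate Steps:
a/d(20, 255) = 46807/((26*20)) = 46807/520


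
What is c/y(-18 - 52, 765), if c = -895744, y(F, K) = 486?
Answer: -447872/243 ≈ -1843.1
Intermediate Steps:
c/y(-18 - 52, 765) = -895744/486 = -895744*1/486 = -447872/243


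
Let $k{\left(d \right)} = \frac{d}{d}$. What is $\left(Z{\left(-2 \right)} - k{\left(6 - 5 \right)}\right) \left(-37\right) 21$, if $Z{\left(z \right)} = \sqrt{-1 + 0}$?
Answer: $777 - 777 i \approx 777.0 - 777.0 i$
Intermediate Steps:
$k{\left(d \right)} = 1$
$Z{\left(z \right)} = i$ ($Z{\left(z \right)} = \sqrt{-1} = i$)
$\left(Z{\left(-2 \right)} - k{\left(6 - 5 \right)}\right) \left(-37\right) 21 = \left(i - 1\right) \left(-37\right) 21 = \left(-1 + i\right) \left(-37\right) 21 = \left(37 - 37 i\right) 21 = 777 - 777 i$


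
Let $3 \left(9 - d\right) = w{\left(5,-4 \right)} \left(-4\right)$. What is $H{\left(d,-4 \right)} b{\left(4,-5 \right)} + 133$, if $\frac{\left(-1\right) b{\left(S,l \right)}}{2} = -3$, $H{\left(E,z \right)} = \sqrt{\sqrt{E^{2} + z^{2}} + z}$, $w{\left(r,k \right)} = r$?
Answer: $133 + 2 \sqrt{-36 + 3 \sqrt{2353}} \approx 153.93$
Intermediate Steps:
$d = \frac{47}{3}$ ($d = 9 - \frac{5 \left(-4\right)}{3} = 9 - - \frac{20}{3} = 9 + \frac{20}{3} = \frac{47}{3} \approx 15.667$)
$H{\left(E,z \right)} = \sqrt{z + \sqrt{E^{2} + z^{2}}}$
$b{\left(S,l \right)} = 6$ ($b{\left(S,l \right)} = \left(-2\right) \left(-3\right) = 6$)
$H{\left(d,-4 \right)} b{\left(4,-5 \right)} + 133 = \sqrt{-4 + \sqrt{\left(\frac{47}{3}\right)^{2} + \left(-4\right)^{2}}} \cdot 6 + 133 = \sqrt{-4 + \sqrt{\frac{2209}{9} + 16}} \cdot 6 + 133 = \sqrt{-4 + \sqrt{\frac{2353}{9}}} \cdot 6 + 133 = \sqrt{-4 + \frac{\sqrt{2353}}{3}} \cdot 6 + 133 = 6 \sqrt{-4 + \frac{\sqrt{2353}}{3}} + 133 = 133 + 6 \sqrt{-4 + \frac{\sqrt{2353}}{3}}$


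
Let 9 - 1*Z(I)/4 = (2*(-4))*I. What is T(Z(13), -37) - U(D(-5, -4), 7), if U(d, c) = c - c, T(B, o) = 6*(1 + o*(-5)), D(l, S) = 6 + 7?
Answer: 1116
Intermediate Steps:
Z(I) = 36 + 32*I (Z(I) = 36 - 4*2*(-4)*I = 36 - (-32)*I = 36 + 32*I)
D(l, S) = 13
T(B, o) = 6 - 30*o (T(B, o) = 6*(1 - 5*o) = 6 - 30*o)
U(d, c) = 0
T(Z(13), -37) - U(D(-5, -4), 7) = (6 - 30*(-37)) - 1*0 = (6 + 1110) + 0 = 1116 + 0 = 1116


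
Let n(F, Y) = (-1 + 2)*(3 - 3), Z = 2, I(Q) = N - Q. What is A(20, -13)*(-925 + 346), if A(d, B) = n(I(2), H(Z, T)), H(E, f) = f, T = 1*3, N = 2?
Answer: 0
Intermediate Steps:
I(Q) = 2 - Q
T = 3
n(F, Y) = 0 (n(F, Y) = 1*0 = 0)
A(d, B) = 0
A(20, -13)*(-925 + 346) = 0*(-925 + 346) = 0*(-579) = 0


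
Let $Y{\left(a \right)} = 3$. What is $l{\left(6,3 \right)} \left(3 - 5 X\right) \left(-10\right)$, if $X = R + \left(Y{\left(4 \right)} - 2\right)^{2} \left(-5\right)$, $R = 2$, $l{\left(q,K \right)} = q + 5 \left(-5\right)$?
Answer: $3420$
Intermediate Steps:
$l{\left(q,K \right)} = -25 + q$ ($l{\left(q,K \right)} = q - 25 = -25 + q$)
$X = -3$ ($X = 2 + \left(3 - 2\right)^{2} \left(-5\right) = 2 + 1^{2} \left(-5\right) = 2 + 1 \left(-5\right) = 2 - 5 = -3$)
$l{\left(6,3 \right)} \left(3 - 5 X\right) \left(-10\right) = \left(-25 + 6\right) \left(3 - -15\right) \left(-10\right) = - 19 \left(3 + 15\right) \left(-10\right) = \left(-19\right) 18 \left(-10\right) = \left(-342\right) \left(-10\right) = 3420$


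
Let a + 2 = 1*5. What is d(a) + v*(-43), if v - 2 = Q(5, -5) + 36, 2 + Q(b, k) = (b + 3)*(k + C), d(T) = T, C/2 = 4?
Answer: -2577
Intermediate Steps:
C = 8 (C = 2*4 = 8)
a = 3 (a = -2 + 1*5 = -2 + 5 = 3)
Q(b, k) = -2 + (3 + b)*(8 + k) (Q(b, k) = -2 + (b + 3)*(k + 8) = -2 + (3 + b)*(8 + k))
v = 60 (v = 2 + ((22 + 3*(-5) + 8*5 + 5*(-5)) + 36) = 2 + ((22 - 15 + 40 - 25) + 36) = 2 + (22 + 36) = 2 + 58 = 60)
d(a) + v*(-43) = 3 + 60*(-43) = 3 - 2580 = -2577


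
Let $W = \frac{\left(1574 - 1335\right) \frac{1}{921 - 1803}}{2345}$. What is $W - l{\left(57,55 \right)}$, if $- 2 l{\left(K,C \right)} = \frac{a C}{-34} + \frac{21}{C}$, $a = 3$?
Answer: $- \frac{345877331}{154708092} \approx -2.2357$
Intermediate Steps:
$l{\left(K,C \right)} = - \frac{21}{2 C} + \frac{3 C}{68}$ ($l{\left(K,C \right)} = - \frac{\frac{3 C}{-34} + \frac{21}{C}}{2} = - \frac{3 C \left(- \frac{1}{34}\right) + \frac{21}{C}}{2} = - \frac{- \frac{3 C}{34} + \frac{21}{C}}{2} = - \frac{\frac{21}{C} - \frac{3 C}{34}}{2} = - \frac{21}{2 C} + \frac{3 C}{68}$)
$W = - \frac{239}{2068290}$ ($W = \frac{239}{-882} \cdot \frac{1}{2345} = 239 \left(- \frac{1}{882}\right) \frac{1}{2345} = \left(- \frac{239}{882}\right) \frac{1}{2345} = - \frac{239}{2068290} \approx -0.00011555$)
$W - l{\left(57,55 \right)} = - \frac{239}{2068290} - \frac{3 \left(-238 + 55^{2}\right)}{68 \cdot 55} = - \frac{239}{2068290} - \frac{3}{68} \cdot \frac{1}{55} \left(-238 + 3025\right) = - \frac{239}{2068290} - \frac{3}{68} \cdot \frac{1}{55} \cdot 2787 = - \frac{239}{2068290} - \frac{8361}{3740} = - \frac{345877331}{154708092}$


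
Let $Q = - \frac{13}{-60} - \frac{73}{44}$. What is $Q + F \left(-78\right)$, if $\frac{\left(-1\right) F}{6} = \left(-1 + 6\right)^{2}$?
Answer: $\frac{1930262}{165} \approx 11699.0$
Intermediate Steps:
$Q = - \frac{238}{165}$ ($Q = \left(-13\right) \left(- \frac{1}{60}\right) - \frac{73}{44} = \frac{13}{60} - \frac{73}{44} = - \frac{238}{165} \approx -1.4424$)
$F = -150$ ($F = - 6 \left(-1 + 6\right)^{2} = - 6 \cdot 5^{2} = \left(-6\right) 25 = -150$)
$Q + F \left(-78\right) = - \frac{238}{165} - -11700 = - \frac{238}{165} + 11700 = \frac{1930262}{165}$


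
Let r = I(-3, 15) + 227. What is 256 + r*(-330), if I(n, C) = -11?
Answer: -71024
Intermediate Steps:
r = 216 (r = -11 + 227 = 216)
256 + r*(-330) = 256 + 216*(-330) = 256 - 71280 = -71024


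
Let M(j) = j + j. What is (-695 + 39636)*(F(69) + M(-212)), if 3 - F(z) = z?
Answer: -19081090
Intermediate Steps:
M(j) = 2*j
F(z) = 3 - z
(-695 + 39636)*(F(69) + M(-212)) = (-695 + 39636)*((3 - 1*69) + 2*(-212)) = 38941*((3 - 69) - 424) = 38941*(-66 - 424) = 38941*(-490) = -19081090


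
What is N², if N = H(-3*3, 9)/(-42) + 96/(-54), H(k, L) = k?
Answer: 38809/15876 ≈ 2.4445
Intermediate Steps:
N = -197/126 (N = -3*3/(-42) + 96/(-54) = -9*(-1/42) + 96*(-1/54) = 3/14 - 16/9 = -197/126 ≈ -1.5635)
N² = (-197/126)² = 38809/15876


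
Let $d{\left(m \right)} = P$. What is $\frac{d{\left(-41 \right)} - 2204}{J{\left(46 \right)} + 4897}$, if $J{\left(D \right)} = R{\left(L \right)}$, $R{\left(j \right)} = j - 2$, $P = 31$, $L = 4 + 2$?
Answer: $- \frac{2173}{4901} \approx -0.44338$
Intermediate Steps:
$L = 6$
$R{\left(j \right)} = -2 + j$
$J{\left(D \right)} = 4$ ($J{\left(D \right)} = -2 + 6 = 4$)
$d{\left(m \right)} = 31$
$\frac{d{\left(-41 \right)} - 2204}{J{\left(46 \right)} + 4897} = \frac{31 - 2204}{4 + 4897} = - \frac{2173}{4901}$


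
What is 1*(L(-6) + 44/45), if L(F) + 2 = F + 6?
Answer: -46/45 ≈ -1.0222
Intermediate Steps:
L(F) = 4 + F (L(F) = -2 + (F + 6) = -2 + (6 + F) = 4 + F)
1*(L(-6) + 44/45) = 1*((4 - 6) + 44/45) = 1*(-2 + 44*(1/45)) = 1*(-2 + 44/45) = 1*(-46/45) = -46/45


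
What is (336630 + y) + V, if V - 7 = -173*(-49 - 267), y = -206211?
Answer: 185094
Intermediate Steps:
V = 54675 (V = 7 - 173*(-49 - 267) = 7 - 173*(-316) = 7 + 54668 = 54675)
(336630 + y) + V = (336630 - 206211) + 54675 = 130419 + 54675 = 185094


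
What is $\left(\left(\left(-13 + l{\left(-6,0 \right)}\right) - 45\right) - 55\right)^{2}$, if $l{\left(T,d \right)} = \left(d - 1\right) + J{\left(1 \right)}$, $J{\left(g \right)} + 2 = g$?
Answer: $13225$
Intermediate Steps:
$J{\left(g \right)} = -2 + g$
$l{\left(T,d \right)} = -2 + d$ ($l{\left(T,d \right)} = \left(d - 1\right) + \left(-2 + 1\right) = \left(-1 + d\right) - 1 = -2 + d$)
$\left(\left(\left(-13 + l{\left(-6,0 \right)}\right) - 45\right) - 55\right)^{2} = \left(\left(\left(-13 + \left(-2 + 0\right)\right) - 45\right) - 55\right)^{2} = \left(\left(\left(-13 - 2\right) - 45\right) - 55\right)^{2} = \left(\left(-15 - 45\right) - 55\right)^{2} = \left(-60 - 55\right)^{2} = \left(-115\right)^{2} = 13225$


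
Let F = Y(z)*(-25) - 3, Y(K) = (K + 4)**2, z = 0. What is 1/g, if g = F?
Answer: -1/403 ≈ -0.0024814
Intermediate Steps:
Y(K) = (4 + K)**2
F = -403 (F = (4 + 0)**2*(-25) - 3 = 4**2*(-25) - 3 = 16*(-25) - 3 = -400 - 3 = -403)
g = -403
1/g = 1/(-403) = -1/403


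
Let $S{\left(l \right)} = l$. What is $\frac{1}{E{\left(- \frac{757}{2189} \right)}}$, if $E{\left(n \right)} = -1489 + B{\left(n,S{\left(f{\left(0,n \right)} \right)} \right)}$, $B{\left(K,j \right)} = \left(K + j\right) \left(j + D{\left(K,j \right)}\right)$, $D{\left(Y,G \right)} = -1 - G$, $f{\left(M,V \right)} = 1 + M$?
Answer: $- \frac{2189}{3260853} \approx -0.0006713$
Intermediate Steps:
$B{\left(K,j \right)} = - K - j$ ($B{\left(K,j \right)} = \left(K + j\right) \left(j - \left(1 + j\right)\right) = \left(K + j\right) \left(-1\right) = - K - j$)
$E{\left(n \right)} = -1490 - n$ ($E{\left(n \right)} = -1489 - \left(1 + n\right) = -1490 - n$)
$\frac{1}{E{\left(- \frac{757}{2189} \right)}} = \frac{1}{-1490 - - \frac{757}{2189}} = \frac{1}{-1490 + \frac{757}{2189}} = \frac{1}{- \frac{3260853}{2189}} = - \frac{2189}{3260853}$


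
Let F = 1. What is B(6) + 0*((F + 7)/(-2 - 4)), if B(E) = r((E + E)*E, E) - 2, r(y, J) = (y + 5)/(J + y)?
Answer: -79/78 ≈ -1.0128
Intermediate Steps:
r(y, J) = (5 + y)/(J + y)
B(E) = -2 + (5 + 2*E²)/(E + 2*E²) (B(E) = (5 + (E + E)*E)/(E + (E + E)*E) - 2 = (5 + (2*E)*E)/(E + (2*E)*E) - 2 = (5 + 2*E²)/(E + 2*E²) - 2 = -2 + (5 + 2*E²)/(E + 2*E²))
B(6) + 0*((F + 7)/(-2 - 4)) = (5 - 2*6 - 2*6²)/(6*(1 + 2*6)) + 0*((1 + 7)/(-2 - 4)) = (5 - 12 - 2*36)/(6*(1 + 12)) + 0*(8/(-6)) = (⅙)*(5 - 12 - 72)/13 + 0*(8*(-⅙)) = (⅙)*(1/13)*(-79) + 0*(-4/3) = -79/78 + 0 = -79/78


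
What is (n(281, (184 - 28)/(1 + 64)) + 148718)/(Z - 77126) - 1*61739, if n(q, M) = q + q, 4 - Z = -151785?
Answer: -4609469677/74663 ≈ -61737.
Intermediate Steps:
Z = 151789 (Z = 4 - 1*(-151785) = 4 + 151785 = 151789)
n(q, M) = 2*q
(n(281, (184 - 28)/(1 + 64)) + 148718)/(Z - 77126) - 1*61739 = (2*281 + 148718)/(151789 - 77126) - 1*61739 = (562 + 148718)/74663 - 61739 = 149280*(1/74663) - 61739 = 149280/74663 - 61739 = -4609469677/74663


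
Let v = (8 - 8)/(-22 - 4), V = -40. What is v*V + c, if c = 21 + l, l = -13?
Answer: 8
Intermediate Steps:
v = 0 (v = 0/(-26) = 0*(-1/26) = 0)
c = 8 (c = 21 - 13 = 8)
v*V + c = 0*(-40) + 8 = 0 + 8 = 8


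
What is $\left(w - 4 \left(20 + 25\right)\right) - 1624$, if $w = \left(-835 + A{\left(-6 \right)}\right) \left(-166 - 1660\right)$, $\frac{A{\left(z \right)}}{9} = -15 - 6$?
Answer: $1868020$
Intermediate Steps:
$A{\left(z \right)} = -189$ ($A{\left(z \right)} = 9 \left(-15 - 6\right) = 9 \left(-21\right) = -189$)
$w = 1869824$ ($w = \left(-835 - 189\right) \left(-166 - 1660\right) = \left(-1024\right) \left(-1826\right) = 1869824$)
$\left(w - 4 \left(20 + 25\right)\right) - 1624 = \left(1869824 - 4 \left(20 + 25\right)\right) - 1624 = \left(1869824 - 180\right) - 1624 = 1869644 - 1624 = 1868020$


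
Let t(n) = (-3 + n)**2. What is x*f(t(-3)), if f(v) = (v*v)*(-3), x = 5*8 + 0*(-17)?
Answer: -155520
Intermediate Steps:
x = 40 (x = 40 + 0 = 40)
f(v) = -3*v**2 (f(v) = v**2*(-3) = -3*v**2)
x*f(t(-3)) = 40*(-3*(-3 - 3)**4) = 40*(-3*((-6)**2)**2) = 40*(-3*36**2) = 40*(-3*1296) = 40*(-3888) = -155520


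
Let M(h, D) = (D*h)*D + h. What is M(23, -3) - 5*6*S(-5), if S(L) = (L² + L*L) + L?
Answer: -1120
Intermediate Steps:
S(L) = L + 2*L² (S(L) = (L² + L²) + L = 2*L² + L = L + 2*L²)
M(h, D) = h + h*D² (M(h, D) = h*D² + h = h + h*D²)
M(23, -3) - 5*6*S(-5) = 23*(1 + (-3)²) - 5*6*(-5*(1 + 2*(-5))) = 23*(1 + 9) - 30*(-5*(1 - 10)) = 23*10 - 30*(-5*(-9)) = 230 - 30*45 = 230 - 1*1350 = 230 - 1350 = -1120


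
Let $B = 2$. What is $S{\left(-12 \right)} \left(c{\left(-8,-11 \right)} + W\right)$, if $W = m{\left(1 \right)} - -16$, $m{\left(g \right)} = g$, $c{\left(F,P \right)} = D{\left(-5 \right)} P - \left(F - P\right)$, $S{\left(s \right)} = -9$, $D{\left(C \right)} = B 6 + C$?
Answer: $567$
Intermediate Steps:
$D{\left(C \right)} = 12 + C$ ($D{\left(C \right)} = 2 \cdot 6 + C = 12 + C$)
$c{\left(F,P \right)} = - F + 8 P$ ($c{\left(F,P \right)} = \left(12 - 5\right) P - \left(F - P\right) = 7 P - \left(F - P\right) = - F + 8 P$)
$W = 17$ ($W = 1 - -16 = 1 + 16 = 17$)
$S{\left(-12 \right)} \left(c{\left(-8,-11 \right)} + W\right) = - 9 \left(\left(\left(-1\right) \left(-8\right) + 8 \left(-11\right)\right) + 17\right) = - 9 \left(\left(8 - 88\right) + 17\right) = - 9 \left(-80 + 17\right) = \left(-9\right) \left(-63\right) = 567$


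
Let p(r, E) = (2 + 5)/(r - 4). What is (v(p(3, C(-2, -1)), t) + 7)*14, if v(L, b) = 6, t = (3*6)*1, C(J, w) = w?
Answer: 182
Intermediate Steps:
p(r, E) = 7/(-4 + r)
t = 18 (t = 18*1 = 18)
(v(p(3, C(-2, -1)), t) + 7)*14 = (6 + 7)*14 = 13*14 = 182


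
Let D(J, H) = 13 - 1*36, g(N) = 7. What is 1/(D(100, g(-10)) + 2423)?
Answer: 1/2400 ≈ 0.00041667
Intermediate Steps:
D(J, H) = -23 (D(J, H) = 13 - 36 = -23)
1/(D(100, g(-10)) + 2423) = 1/(-23 + 2423) = 1/2400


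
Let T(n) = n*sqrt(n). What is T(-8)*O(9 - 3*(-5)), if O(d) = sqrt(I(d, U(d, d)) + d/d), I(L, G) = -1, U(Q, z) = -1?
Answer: 0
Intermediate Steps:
O(d) = 0 (O(d) = sqrt(-1 + d/d) = sqrt(-1 + 1) = sqrt(0) = 0)
T(n) = n**(3/2)
T(-8)*O(9 - 3*(-5)) = (-8)**(3/2)*0 = -16*I*sqrt(2)*0 = 0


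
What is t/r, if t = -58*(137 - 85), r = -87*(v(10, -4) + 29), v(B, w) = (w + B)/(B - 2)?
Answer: 416/357 ≈ 1.1653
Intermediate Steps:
v(B, w) = (B + w)/(-2 + B)
r = -10353/4 (r = -87*((10 - 4)/(-2 + 10) + 29) = -87*(6/8 + 29) = -87*((1/8)*6 + 29) = -87*(3/4 + 29) = -87*119/4 = -10353/4 ≈ -2588.3)
t = -3016 (t = -58*52 = -3016)
t/r = -3016/(-10353/4) = -3016*(-4/10353) = 416/357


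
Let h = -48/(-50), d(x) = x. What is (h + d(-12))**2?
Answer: 76176/625 ≈ 121.88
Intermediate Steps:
h = 24/25 (h = -48*(-1/50) = 24/25 ≈ 0.96000)
(h + d(-12))**2 = (24/25 - 12)**2 = (-276/25)**2 = 76176/625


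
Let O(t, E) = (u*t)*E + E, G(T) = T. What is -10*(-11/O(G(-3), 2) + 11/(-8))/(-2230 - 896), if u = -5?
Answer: -275/50016 ≈ -0.0054982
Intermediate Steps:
O(t, E) = E - 5*E*t (O(t, E) = (-5*t)*E + E = -5*E*t + E = E - 5*E*t)
-10*(-11/O(G(-3), 2) + 11/(-8))/(-2230 - 896) = -10*(-11*1/(2*(1 - 5*(-3))) + 11/(-8))/(-2230 - 896) = -10*(-11*1/(2*(1 + 15)) + 11*(-1/8))/(-3126) = -10*(-11/(2*16) - 11/8)*(-1)/3126 = -10*(-11/32 - 11/8)*(-1)/3126 = -(-275)*(-1)/(16*3126) = -10*55/100032 = -275/50016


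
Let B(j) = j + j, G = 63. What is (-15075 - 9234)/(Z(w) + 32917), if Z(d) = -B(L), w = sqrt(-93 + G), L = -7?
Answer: -2701/3659 ≈ -0.73818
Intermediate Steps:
w = I*sqrt(30) (w = sqrt(-93 + 63) = sqrt(-30) = I*sqrt(30) ≈ 5.4772*I)
B(j) = 2*j
Z(d) = 14 (Z(d) = -2*(-7) = -1*(-14) = 14)
(-15075 - 9234)/(Z(w) + 32917) = (-15075 - 9234)/(14 + 32917) = -24309/32931 = -24309*1/32931 = -2701/3659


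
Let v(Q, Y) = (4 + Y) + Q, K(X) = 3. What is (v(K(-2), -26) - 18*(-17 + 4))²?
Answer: 46225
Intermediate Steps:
v(Q, Y) = 4 + Q + Y
(v(K(-2), -26) - 18*(-17 + 4))² = ((4 + 3 - 26) - 18*(-17 + 4))² = (-19 - 18*(-13))² = (-19 + 234)² = 215² = 46225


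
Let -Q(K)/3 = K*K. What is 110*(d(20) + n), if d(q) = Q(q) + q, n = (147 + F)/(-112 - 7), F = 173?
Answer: -15481400/119 ≈ -1.3010e+5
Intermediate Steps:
Q(K) = -3*K² (Q(K) = -3*K*K = -3*K²)
n = -320/119 (n = (147 + 173)/(-112 - 7) = 320/(-119) = 320*(-1/119) = -320/119 ≈ -2.6891)
d(q) = q - 3*q² (d(q) = -3*q² + q = q - 3*q²)
110*(d(20) + n) = 110*(20*(1 - 3*20) - 320/119) = 110*(20*(1 - 60) - 320/119) = 110*(20*(-59) - 320/119) = 110*(-1180 - 320/119) = 110*(-140740/119) = -15481400/119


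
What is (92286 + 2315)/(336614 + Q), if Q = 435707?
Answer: 94601/772321 ≈ 0.12249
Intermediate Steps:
(92286 + 2315)/(336614 + Q) = (92286 + 2315)/(336614 + 435707) = 94601/772321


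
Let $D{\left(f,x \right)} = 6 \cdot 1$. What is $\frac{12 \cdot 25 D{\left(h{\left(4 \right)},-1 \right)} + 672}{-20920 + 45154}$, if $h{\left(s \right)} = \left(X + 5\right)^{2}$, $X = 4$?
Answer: $\frac{412}{4039} \approx 0.10201$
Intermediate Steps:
$h{\left(s \right)} = 81$ ($h{\left(s \right)} = \left(4 + 5\right)^{2} = 9^{2} = 81$)
$D{\left(f,x \right)} = 6$
$\frac{12 \cdot 25 D{\left(h{\left(4 \right)},-1 \right)} + 672}{-20920 + 45154} = \frac{12 \cdot 25 \cdot 6 + 672}{-20920 + 45154} = \frac{300 \cdot 6 + 672}{24234} = \left(1800 + 672\right) \frac{1}{24234} = 2472 \cdot \frac{1}{24234} = \frac{412}{4039}$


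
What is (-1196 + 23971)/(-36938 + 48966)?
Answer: 22775/12028 ≈ 1.8935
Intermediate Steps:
(-1196 + 23971)/(-36938 + 48966) = 22775/12028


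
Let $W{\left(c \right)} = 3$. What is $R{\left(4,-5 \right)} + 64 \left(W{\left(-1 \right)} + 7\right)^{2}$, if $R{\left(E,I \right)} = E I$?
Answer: $6380$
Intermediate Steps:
$R{\left(4,-5 \right)} + 64 \left(W{\left(-1 \right)} + 7\right)^{2} = 4 \left(-5\right) + 64 \left(3 + 7\right)^{2} = -20 + 64 \cdot 10^{2} = -20 + 64 \cdot 100 = -20 + 6400 = 6380$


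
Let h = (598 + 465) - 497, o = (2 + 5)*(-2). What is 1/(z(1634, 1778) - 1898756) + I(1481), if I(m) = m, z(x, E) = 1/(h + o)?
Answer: 1552255813039/1048113311 ≈ 1481.0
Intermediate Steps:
o = -14 (o = 7*(-2) = -14)
h = 566 (h = 1063 - 497 = 566)
z(x, E) = 1/552 (z(x, E) = 1/(566 - 14) = 1/552)
1/(z(1634, 1778) - 1898756) + I(1481) = 1/(1/552 - 1898756) + 1481 = 1/(-1048113311/552) + 1481 = -552/1048113311 + 1481 = 1552255813039/1048113311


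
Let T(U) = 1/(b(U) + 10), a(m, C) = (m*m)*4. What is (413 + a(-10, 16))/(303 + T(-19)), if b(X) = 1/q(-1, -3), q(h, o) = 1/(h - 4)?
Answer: 4065/1516 ≈ 2.6814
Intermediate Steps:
q(h, o) = 1/(-4 + h)
a(m, C) = 4*m² (a(m, C) = m²*4 = 4*m²)
b(X) = -5 (b(X) = 1/(1/(-4 - 1)) = 1/(1/(-5)) = 1/(-⅕) = -5)
T(U) = ⅕ (T(U) = 1/(-5 + 10) = 1/5 = ⅕)
(413 + a(-10, 16))/(303 + T(-19)) = (413 + 4*(-10)²)/(303 + ⅕) = (413 + 4*100)/(1516/5) = (413 + 400)*(5/1516) = 813*(5/1516) = 4065/1516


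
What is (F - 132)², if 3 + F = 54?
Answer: 6561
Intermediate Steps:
F = 51 (F = -3 + 54 = 51)
(F - 132)² = (51 - 132)² = (-81)² = 6561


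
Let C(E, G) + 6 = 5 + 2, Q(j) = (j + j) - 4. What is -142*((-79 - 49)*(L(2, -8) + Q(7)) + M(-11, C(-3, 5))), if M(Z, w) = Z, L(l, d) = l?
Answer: 219674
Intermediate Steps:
Q(j) = -4 + 2*j (Q(j) = 2*j - 4 = -4 + 2*j)
C(E, G) = 1 (C(E, G) = -6 + (5 + 2) = -6 + 7 = 1)
-142*((-79 - 49)*(L(2, -8) + Q(7)) + M(-11, C(-3, 5))) = -142*((-79 - 49)*(2 + (-4 + 2*7)) - 11) = -142*(-128*(2 + (-4 + 14)) - 11) = -142*(-128*(2 + 10) - 11) = -142*(-128*12 - 11) = -142*(-1536 - 11) = -142*(-1547) = 219674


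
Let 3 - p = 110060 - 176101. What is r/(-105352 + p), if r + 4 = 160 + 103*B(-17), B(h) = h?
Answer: 1595/39308 ≈ 0.040577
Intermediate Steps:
p = 66044 (p = 3 - (110060 - 176101) = 3 - 1*(-66041) = 3 + 66041 = 66044)
r = -1595 (r = -4 + (160 + 103*(-17)) = -4 + (160 - 1751) = -4 - 1591 = -1595)
r/(-105352 + p) = -1595/(-105352 + 66044) = -1595/(-39308) = -1595*(-1/39308) = 1595/39308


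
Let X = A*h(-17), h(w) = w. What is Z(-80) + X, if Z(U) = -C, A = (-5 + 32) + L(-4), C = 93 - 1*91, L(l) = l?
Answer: -393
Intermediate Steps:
C = 2 (C = 93 - 91 = 2)
A = 23 (A = (-5 + 32) - 4 = 27 - 4 = 23)
Z(U) = -2 (Z(U) = -1*2 = -2)
X = -391 (X = 23*(-17) = -391)
Z(-80) + X = -2 - 391 = -393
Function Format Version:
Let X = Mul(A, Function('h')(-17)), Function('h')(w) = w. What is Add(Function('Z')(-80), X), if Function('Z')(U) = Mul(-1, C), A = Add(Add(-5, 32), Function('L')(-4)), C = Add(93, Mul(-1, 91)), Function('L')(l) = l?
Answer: -393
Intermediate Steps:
C = 2 (C = Add(93, -91) = 2)
A = 23 (A = Add(Add(-5, 32), -4) = Add(27, -4) = 23)
Function('Z')(U) = -2 (Function('Z')(U) = Mul(-1, 2) = -2)
X = -391 (X = Mul(23, -17) = -391)
Add(Function('Z')(-80), X) = Add(-2, -391) = -393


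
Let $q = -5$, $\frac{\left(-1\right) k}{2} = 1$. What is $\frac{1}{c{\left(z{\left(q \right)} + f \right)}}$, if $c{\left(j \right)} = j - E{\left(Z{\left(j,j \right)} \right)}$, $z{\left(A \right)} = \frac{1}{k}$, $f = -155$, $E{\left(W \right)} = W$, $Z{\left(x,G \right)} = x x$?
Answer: $- \frac{4}{97343} \approx -4.1092 \cdot 10^{-5}$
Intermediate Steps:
$Z{\left(x,G \right)} = x^{2}$
$k = -2$ ($k = \left(-2\right) 1 = -2$)
$z{\left(A \right)} = - \frac{1}{2}$ ($z{\left(A \right)} = \frac{1}{-2} = - \frac{1}{2}$)
$c{\left(j \right)} = j - j^{2}$
$\frac{1}{c{\left(z{\left(q \right)} + f \right)}} = \frac{1}{\left(- \frac{1}{2} - 155\right) \left(1 - \left(- \frac{1}{2} - 155\right)\right)} = \frac{1}{\left(- \frac{311}{2}\right) \left(1 - - \frac{311}{2}\right)} = \frac{1}{\left(- \frac{311}{2}\right) \left(1 + \frac{311}{2}\right)} = \frac{1}{\left(- \frac{311}{2}\right) \frac{313}{2}} = \frac{1}{- \frac{97343}{4}} = - \frac{4}{97343}$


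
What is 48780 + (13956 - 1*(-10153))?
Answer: 72889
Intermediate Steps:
48780 + (13956 - 1*(-10153)) = 48780 + (13956 + 10153) = 48780 + 24109 = 72889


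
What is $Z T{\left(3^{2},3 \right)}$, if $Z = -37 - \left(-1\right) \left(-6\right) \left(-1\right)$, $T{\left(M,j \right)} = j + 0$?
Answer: $-93$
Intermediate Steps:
$T{\left(M,j \right)} = j$
$Z = -31$ ($Z = -37 - 6 \left(-1\right) = -37 - -6 = -37 + 6 = -31$)
$Z T{\left(3^{2},3 \right)} = \left(-31\right) 3 = -93$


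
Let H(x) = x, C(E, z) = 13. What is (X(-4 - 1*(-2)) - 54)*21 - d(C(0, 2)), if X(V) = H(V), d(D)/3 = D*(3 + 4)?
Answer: -1449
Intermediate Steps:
d(D) = 21*D (d(D) = 3*(D*(3 + 4)) = 3*(D*7) = 3*(7*D) = 21*D)
X(V) = V
(X(-4 - 1*(-2)) - 54)*21 - d(C(0, 2)) = ((-4 - 1*(-2)) - 54)*21 - 21*13 = ((-4 + 2) - 54)*21 - 1*273 = (-2 - 54)*21 - 273 = -56*21 - 273 = -1176 - 273 = -1449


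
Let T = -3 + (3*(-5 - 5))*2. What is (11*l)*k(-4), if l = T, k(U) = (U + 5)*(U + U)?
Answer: 5544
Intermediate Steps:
k(U) = 2*U*(5 + U) (k(U) = (5 + U)*(2*U) = 2*U*(5 + U))
T = -63 (T = -3 + (3*(-10))*2 = -3 - 30*2 = -3 - 60 = -63)
l = -63
(11*l)*k(-4) = (11*(-63))*(2*(-4)*(5 - 4)) = -1386*(-4) = -693*(-8) = 5544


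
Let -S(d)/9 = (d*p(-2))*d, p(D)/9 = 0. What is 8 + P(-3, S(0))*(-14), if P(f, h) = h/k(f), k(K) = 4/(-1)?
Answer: 8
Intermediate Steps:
p(D) = 0 (p(D) = 9*0 = 0)
k(K) = -4 (k(K) = 4*(-1) = -4)
S(d) = 0 (S(d) = -9*d*0*d = -0*d = -9*0 = 0)
P(f, h) = -h/4 (P(f, h) = h/(-4) = h*(-¼) = -h/4)
8 + P(-3, S(0))*(-14) = 8 - ¼*0*(-14) = 8 + 0*(-14) = 8 + 0 = 8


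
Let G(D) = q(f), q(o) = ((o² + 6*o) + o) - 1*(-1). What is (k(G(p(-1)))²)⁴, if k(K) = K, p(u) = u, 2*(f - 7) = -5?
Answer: 3928797478390152481/65536 ≈ 5.9949e+13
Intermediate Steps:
f = 9/2 (f = 7 + (½)*(-5) = 7 - 5/2 = 9/2 ≈ 4.5000)
q(o) = 1 + o² + 7*o (q(o) = (o² + 7*o) + 1 = 1 + o² + 7*o)
G(D) = 211/4 (G(D) = 1 + (9/2)² + 7*(9/2) = 1 + 81/4 + 63/2 = 211/4)
(k(G(p(-1)))²)⁴ = ((211/4)²)⁴ = (44521/16)⁴ = 3928797478390152481/65536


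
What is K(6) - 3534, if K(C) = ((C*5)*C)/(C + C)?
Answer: -3519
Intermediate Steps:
K(C) = 5*C/2 (K(C) = ((5*C)*C)/((2*C)) = (5*C²)*(1/(2*C)) = 5*C/2)
K(6) - 3534 = (5/2)*6 - 3534 = 15 - 3534 = -3519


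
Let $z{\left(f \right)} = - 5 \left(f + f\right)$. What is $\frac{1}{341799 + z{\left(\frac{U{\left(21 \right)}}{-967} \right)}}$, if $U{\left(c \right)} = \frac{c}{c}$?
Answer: $\frac{967}{330519643} \approx 2.9257 \cdot 10^{-6}$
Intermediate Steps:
$U{\left(c \right)} = 1$
$z{\left(f \right)} = - 10 f$ ($z{\left(f \right)} = - 5 \cdot 2 f = - 10 f$)
$\frac{1}{341799 + z{\left(\frac{U{\left(21 \right)}}{-967} \right)}} = \frac{1}{341799 - 10 \cdot 1 \frac{1}{-967}} = \frac{1}{341799 - 10 \cdot 1 \left(- \frac{1}{967}\right)} = \frac{1}{341799 - - \frac{10}{967}} = \frac{1}{341799 + \frac{10}{967}} = \frac{1}{\frac{330519643}{967}} = \frac{967}{330519643}$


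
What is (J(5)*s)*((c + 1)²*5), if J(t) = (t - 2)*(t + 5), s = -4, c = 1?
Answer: -2400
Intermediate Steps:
J(t) = (-2 + t)*(5 + t)
(J(5)*s)*((c + 1)²*5) = ((-10 + 5² + 3*5)*(-4))*((1 + 1)²*5) = ((-10 + 25 + 15)*(-4))*(2²*5) = (30*(-4))*(4*5) = -120*20 = -2400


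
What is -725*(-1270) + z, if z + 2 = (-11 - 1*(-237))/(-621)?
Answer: 571784282/621 ≈ 9.2075e+5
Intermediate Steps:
z = -1468/621 (z = -2 + (-11 - 1*(-237))/(-621) = -2 + (-11 + 237)*(-1/621) = -2 + 226*(-1/621) = -2 - 226/621 = -1468/621 ≈ -2.3639)
-725*(-1270) + z = -725*(-1270) - 1468/621 = 920750 - 1468/621 = 571784282/621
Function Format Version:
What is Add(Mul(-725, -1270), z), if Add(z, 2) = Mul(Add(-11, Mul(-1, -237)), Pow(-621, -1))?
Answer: Rational(571784282, 621) ≈ 9.2075e+5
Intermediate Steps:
z = Rational(-1468, 621) (z = Add(-2, Mul(Add(-11, Mul(-1, -237)), Pow(-621, -1))) = Add(-2, Mul(Add(-11, 237), Rational(-1, 621))) = Add(-2, Mul(226, Rational(-1, 621))) = Add(-2, Rational(-226, 621)) = Rational(-1468, 621) ≈ -2.3639)
Add(Mul(-725, -1270), z) = Add(Mul(-725, -1270), Rational(-1468, 621)) = Add(920750, Rational(-1468, 621)) = Rational(571784282, 621)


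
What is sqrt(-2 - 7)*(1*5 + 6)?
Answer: 33*I ≈ 33.0*I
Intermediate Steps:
sqrt(-2 - 7)*(1*5 + 6) = sqrt(-9)*(5 + 6) = (3*I)*11 = 33*I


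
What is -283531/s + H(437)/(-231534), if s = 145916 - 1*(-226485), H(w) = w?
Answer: -3463673989/4538078586 ≈ -0.76325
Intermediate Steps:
s = 372401 (s = 145916 + 226485 = 372401)
-283531/s + H(437)/(-231534) = -283531/372401 + 437/(-231534) = -283531*1/372401 + 437*(-1/231534) = -283531/372401 - 23/12186 = -3463673989/4538078586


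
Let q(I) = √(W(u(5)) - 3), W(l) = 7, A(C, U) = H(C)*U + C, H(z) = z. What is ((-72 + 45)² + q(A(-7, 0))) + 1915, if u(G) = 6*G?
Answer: 2646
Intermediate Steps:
A(C, U) = C + C*U (A(C, U) = C*U + C = C + C*U)
q(I) = 2 (q(I) = √(7 - 3) = √4 = 2)
((-72 + 45)² + q(A(-7, 0))) + 1915 = ((-72 + 45)² + 2) + 1915 = ((-27)² + 2) + 1915 = (729 + 2) + 1915 = 731 + 1915 = 2646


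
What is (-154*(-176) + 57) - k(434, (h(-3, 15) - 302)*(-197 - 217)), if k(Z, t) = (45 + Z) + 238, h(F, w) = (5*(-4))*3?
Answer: 26444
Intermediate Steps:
h(F, w) = -60 (h(F, w) = -20*3 = -60)
k(Z, t) = 283 + Z
(-154*(-176) + 57) - k(434, (h(-3, 15) - 302)*(-197 - 217)) = (-154*(-176) + 57) - (283 + 434) = (27104 + 57) - 1*717 = 27161 - 717 = 26444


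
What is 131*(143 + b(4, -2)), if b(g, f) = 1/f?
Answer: 37335/2 ≈ 18668.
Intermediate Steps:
131*(143 + b(4, -2)) = 131*(143 + 1/(-2)) = 131*(143 - 1/2) = 131*(285/2) = 37335/2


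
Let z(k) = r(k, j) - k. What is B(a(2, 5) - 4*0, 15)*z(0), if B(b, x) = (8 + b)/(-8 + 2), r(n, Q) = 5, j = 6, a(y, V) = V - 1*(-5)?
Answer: -15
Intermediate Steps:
a(y, V) = 5 + V (a(y, V) = V + 5 = 5 + V)
B(b, x) = -4/3 - b/6 (B(b, x) = (8 + b)/(-6) = (8 + b)*(-1/6) = -4/3 - b/6)
z(k) = 5 - k
B(a(2, 5) - 4*0, 15)*z(0) = (-4/3 - ((5 + 5) - 4*0)/6)*(5 - 1*0) = (-4/3 - (10 + 0)/6)*(5 + 0) = (-4/3 - 1/6*10)*5 = (-4/3 - 5/3)*5 = -3*5 = -15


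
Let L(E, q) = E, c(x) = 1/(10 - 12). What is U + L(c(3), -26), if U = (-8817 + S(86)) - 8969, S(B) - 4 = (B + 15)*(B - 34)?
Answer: -25061/2 ≈ -12531.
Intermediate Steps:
c(x) = -½ (c(x) = 1/(-2) = -½)
S(B) = 4 + (-34 + B)*(15 + B) (S(B) = 4 + (B + 15)*(B - 34) = 4 + (15 + B)*(-34 + B) = 4 + (-34 + B)*(15 + B))
U = -12530 (U = (-8817 + (-506 + 86² - 19*86)) - 8969 = (-8817 + (-506 + 7396 - 1634)) - 8969 = (-8817 + 5256) - 8969 = -3561 - 8969 = -12530)
U + L(c(3), -26) = -12530 - ½ = -25061/2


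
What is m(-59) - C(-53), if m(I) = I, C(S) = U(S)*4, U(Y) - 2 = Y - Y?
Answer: -67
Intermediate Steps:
U(Y) = 2 (U(Y) = 2 + (Y - Y) = 2 + 0 = 2)
C(S) = 8 (C(S) = 2*4 = 8)
m(-59) - C(-53) = -59 - 1*8 = -59 - 8 = -67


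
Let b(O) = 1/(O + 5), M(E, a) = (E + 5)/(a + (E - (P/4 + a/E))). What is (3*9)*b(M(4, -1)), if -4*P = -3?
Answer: 1323/389 ≈ 3.4010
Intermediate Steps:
P = ¾ (P = -¼*(-3) = ¾ ≈ 0.75000)
M(E, a) = (5 + E)/(-3/16 + E + a - a/E) (M(E, a) = (E + 5)/(a + (E - ((¾)/4 + a/E))) = (5 + E)/(a + (E - ((¾)*(¼) + a/E))) = (5 + E)/(a + (E - (3/16 + a/E))) = (5 + E)/(a + (E + (-3/16 - a/E))) = (5 + E)/(a + (-3/16 + E - a/E)) = (5 + E)/(-3/16 + E + a - a/E))
b(O) = 1/(5 + O)
(3*9)*b(M(4, -1)) = (3*9)/(5 + 16*4*(5 + 4)/(-16*(-1) - 3*4 + 16*4² + 16*4*(-1))) = 27/(5 + 16*4*9/(16 - 12 + 16*16 - 64)) = 27/(5 + 16*4*9/(16 - 12 + 256 - 64)) = 27/(5 + 16*4*9/196) = 27/(5 + 16*4*(1/196)*9) = 27/(5 + 144/49) = 27/(389/49) = 27*(49/389) = 1323/389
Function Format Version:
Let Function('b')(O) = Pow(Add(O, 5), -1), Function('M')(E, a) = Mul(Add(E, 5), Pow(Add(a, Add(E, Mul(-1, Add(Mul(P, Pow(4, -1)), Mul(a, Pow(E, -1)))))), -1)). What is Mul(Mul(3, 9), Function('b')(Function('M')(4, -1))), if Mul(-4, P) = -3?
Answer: Rational(1323, 389) ≈ 3.4010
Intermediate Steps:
P = Rational(3, 4) (P = Mul(Rational(-1, 4), -3) = Rational(3, 4) ≈ 0.75000)
Function('M')(E, a) = Mul(Pow(Add(Rational(-3, 16), E, a, Mul(-1, a, Pow(E, -1))), -1), Add(5, E)) (Function('M')(E, a) = Mul(Add(E, 5), Pow(Add(a, Add(E, Mul(-1, Add(Mul(Rational(3, 4), Pow(4, -1)), Mul(a, Pow(E, -1)))))), -1)) = Mul(Add(5, E), Pow(Add(a, Add(E, Mul(-1, Add(Mul(Rational(3, 4), Rational(1, 4)), Mul(a, Pow(E, -1)))))), -1)) = Mul(Add(5, E), Pow(Add(a, Add(E, Mul(-1, Add(Rational(3, 16), Mul(a, Pow(E, -1)))))), -1)) = Mul(Add(5, E), Pow(Add(a, Add(E, Add(Rational(-3, 16), Mul(-1, a, Pow(E, -1))))), -1)) = Mul(Add(5, E), Pow(Add(a, Add(Rational(-3, 16), E, Mul(-1, a, Pow(E, -1)))), -1)) = Mul(Add(5, E), Pow(Add(Rational(-3, 16), E, a, Mul(-1, a, Pow(E, -1))), -1)) = Mul(Pow(Add(Rational(-3, 16), E, a, Mul(-1, a, Pow(E, -1))), -1), Add(5, E)))
Function('b')(O) = Pow(Add(5, O), -1)
Mul(Mul(3, 9), Function('b')(Function('M')(4, -1))) = Mul(Mul(3, 9), Pow(Add(5, Mul(16, 4, Pow(Add(Mul(-16, -1), Mul(-3, 4), Mul(16, Pow(4, 2)), Mul(16, 4, -1)), -1), Add(5, 4))), -1)) = Mul(27, Pow(Add(5, Mul(16, 4, Pow(Add(16, -12, Mul(16, 16), -64), -1), 9)), -1)) = Mul(27, Pow(Add(5, Mul(16, 4, Pow(Add(16, -12, 256, -64), -1), 9)), -1)) = Mul(27, Pow(Add(5, Mul(16, 4, Pow(196, -1), 9)), -1)) = Mul(27, Pow(Add(5, Mul(16, 4, Rational(1, 196), 9)), -1)) = Mul(27, Pow(Add(5, Rational(144, 49)), -1)) = Mul(27, Pow(Rational(389, 49), -1)) = Mul(27, Rational(49, 389)) = Rational(1323, 389)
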